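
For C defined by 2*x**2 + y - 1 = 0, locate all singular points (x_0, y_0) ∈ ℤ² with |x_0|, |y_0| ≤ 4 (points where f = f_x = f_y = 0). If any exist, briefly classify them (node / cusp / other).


No singular points in the scanned grid; C is smooth there.

Compute partial derivatives:
  f_x = 4*x.
  f_y = 1.
f_y = 1 is a nonzero constant, so f_y never vanishes: no point (x, y) can satisfy f = f_x = f_y = 0. In particular no (x, y) ∈ {−4, ..., 4}² is singular; the curve is smooth.


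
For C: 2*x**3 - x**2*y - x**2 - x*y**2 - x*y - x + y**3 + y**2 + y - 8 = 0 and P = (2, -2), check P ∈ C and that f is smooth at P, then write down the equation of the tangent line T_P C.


Tangent line at P: 25*x + 11*y - 28 = 0.

Step 1: f(2, -2) = 0, so P lies on C.
Step 2: partial derivatives
  f_x(x, y) = 6*x**2 - 2*x*y - 2*x - y**2 - y - 1, f_y(x, y) = -x**2 - 2*x*y - x + 3*y**2 + 2*y + 1.
  f_x(P) = 25, f_y(P) = 11 (gradient nonzero, so P is smooth).
Step 3: tangent line at P: 25·(x − 2) + 11·(y − -2) = 0.
Expanding: 25*x + 11*y - 28 = 0.


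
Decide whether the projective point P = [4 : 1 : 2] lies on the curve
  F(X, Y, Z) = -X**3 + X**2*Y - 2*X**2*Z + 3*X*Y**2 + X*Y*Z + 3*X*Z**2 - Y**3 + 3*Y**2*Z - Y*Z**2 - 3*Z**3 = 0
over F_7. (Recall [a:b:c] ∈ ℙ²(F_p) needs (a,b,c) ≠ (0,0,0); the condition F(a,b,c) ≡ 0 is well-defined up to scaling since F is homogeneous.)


F(4,1,2) ≡ 3 (mod 7); P is NOT on the curve.

Evaluate F(4, 1, 2) term-by-term (mod 7).
  -X**3 ↦ -1·64·1·1 = -64
  X**2*Y ↦ 1·16·1·1 = 16
  -2*X**2*Z ↦ -2·16·1·2 = -64
  3*X*Y**2 ↦ 3·4·1·1 = 12
  X*Y*Z ↦ 1·4·1·2 = 8
  3*X*Z**2 ↦ 3·4·1·4 = 48
  -Y**3 ↦ -1·1·1·1 = -1
  3*Y**2*Z ↦ 3·1·1·2 = 6
  -Y*Z**2 ↦ -1·1·1·4 = -4
  -3*Z**3 ↦ -3·1·1·8 = -24
Sum: F(4, 1, 2) = (-64) + (16) + (-64) + (12) + (8) + (48) + (-1) + (6) + (-4) + (-24) = -67.
Reducing mod 7: -67 ≡ 3 (mod 7).
Since F(a, b, c) ≡ 3 ≠ 0 (mod 7), P does NOT lie on the curve.


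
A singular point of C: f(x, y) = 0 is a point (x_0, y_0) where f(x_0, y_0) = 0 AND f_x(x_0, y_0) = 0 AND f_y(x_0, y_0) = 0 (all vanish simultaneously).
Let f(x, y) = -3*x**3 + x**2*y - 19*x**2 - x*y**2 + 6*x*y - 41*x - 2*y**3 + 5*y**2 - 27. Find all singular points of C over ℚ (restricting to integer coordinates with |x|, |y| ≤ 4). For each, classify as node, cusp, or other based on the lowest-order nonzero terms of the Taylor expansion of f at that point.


Singular points: {(-2, 1)}; classification: cusp.

Compute partial derivatives:
  f_x = -9*x**2 + 2*x*y - 38*x - y**2 + 6*y - 41.
  f_y = x**2 - 2*x*y + 6*x - 6*y**2 + 10*y.
Scan x_0 ∈ {−4, ..., 4}. For each x_0, f_y(x_0, y) is a polynomial in y; find its integer roots y ∈ {−4, ..., 4}, then test f_x and f at those candidates.
  x = -4: f_y(-4, y) = -6*y**2 + 18*y - 8; no integer root y with |y| ≤ 4.
  x = -3: f_y(-3, y) = -6*y**2 + 16*y - 9; no integer root y with |y| ≤ 4.
  x = -2: f_y(-2, y) = -6*y**2 + 14*y - 8; vanishes at y ∈ {1}. (-2, 1): f_x = 0, f = 0 — SINGULAR.
  x = -1: f_y(-1, y) = -6*y**2 + 12*y - 5; no integer root y with |y| ≤ 4.
  x = 0: f_y(0, y) = -6*y**2 + 10*y; vanishes at y ∈ {0}. (0, 0): f_x = -41 ≠ 0.
  x = 1: f_y(1, y) = -6*y**2 + 8*y + 7; no integer root y with |y| ≤ 4.
  x = 2: f_y(2, y) = -6*y**2 + 6*y + 16; no integer root y with |y| ≤ 4.
  x = 3: f_y(3, y) = -6*y**2 + 4*y + 27; no integer root y with |y| ≤ 4.
  x = 4: f_y(4, y) = -6*y**2 + 2*y + 40; no integer root y with |y| ≤ 4.
Only singular point on the grid: (-2, 1).
Classify: substitute x = -2 + u, y = 1 + v and expand: f = -3*u**3 + u**2*v - u*v**2 - 2*v**3 + v**2.
No constant or linear terms (consistent with a singular point). Quadratic part: v**2. Cubic part: -3*u**3 + u**2*v - u*v**2 - 2*v**3.
The quadratic part v**2 is a perfect square, so there is a single (double) tangent line v = 0, i.e. y = 1. Restricting the cubic part to that line (v = 0) leaves -3*u**3 ≠ 0, so f is not divisible by v and the branch is v² ≈ 3*u**3 to lowest order — this is a cusp.
Classification: cusp.


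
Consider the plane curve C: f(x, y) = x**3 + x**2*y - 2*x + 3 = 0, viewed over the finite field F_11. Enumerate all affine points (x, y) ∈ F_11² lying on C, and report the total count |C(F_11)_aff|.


Affine F_11-points: {(1, 9), (2, 1), (3, 1), (4, 8), (5, 1), (6, 8), (7, 4), (8, 2), (9, 3), (10, 7)}; count = 10.

For each of the 121 pairs (x, y) ∈ F_11², evaluate f(x, y) mod 11. Record the zeros.
  x = 0: [0↦3, 1↦3, 2↦3, 3↦3, 4↦3, 5↦3, 6↦3, 7↦3, 8↦3, 9↦3, 10↦3]  zeros at y ∈ ∅
  x = 1: [0↦2, 1↦3, 2↦4, 3↦5, 4↦6, 5↦7, 6↦8, 7↦9, 8↦10, 9↦0, 10↦1]  zeros at y ∈ {9}
  x = 2: [0↦7, 1↦0, 2↦4, 3↦8, 4↦1, 5↦5, 6↦9, 7↦2, 8↦6, 9↦10, 10↦3]  zeros at y ∈ {1}
  x = 3: [0↦2, 1↦0, 2↦9, 3↦7, 4↦5, 5↦3, 6↦1, 7↦10, 8↦8, 9↦6, 10↦4]  zeros at y ∈ {1}
  x = 4: [0↦4, 1↦9, 2↦3, 3↦8, 4↦2, 5↦7, 6↦1, 7↦6, 8↦0, 9↦5, 10↦10]  zeros at y ∈ {8}
  x = 5: [0↦8, 1↦0, 2↦3, 3↦6, 4↦9, 5↦1, 6↦4, 7↦7, 8↦10, 9↦2, 10↦5]  zeros at y ∈ {1}
  x = 6: [0↦9, 1↦1, 2↦4, 3↦7, 4↦10, 5↦2, 6↦5, 7↦8, 8↦0, 9↦3, 10↦6]  zeros at y ∈ {8}
  x = 7: [0↦2, 1↦7, 2↦1, 3↦6, 4↦0, 5↦5, 6↦10, 7↦4, 8↦9, 9↦3, 10↦8]  zeros at y ∈ {4}
  x = 8: [0↦4, 1↦2, 2↦0, 3↦9, 4↦7, 5↦5, 6↦3, 7↦1, 8↦10, 9↦8, 10↦6]  zeros at y ∈ {2}
  x = 9: [0↦10, 1↦3, 2↦7, 3↦0, 4↦4, 5↦8, 6↦1, 7↦5, 8↦9, 9↦2, 10↦6]  zeros at y ∈ {3}
  x = 10: [0↦4, 1↦5, 2↦6, 3↦7, 4↦8, 5↦9, 6↦10, 7↦0, 8↦1, 9↦2, 10↦3]  zeros at y ∈ {7}
Collecting zeros: affine points = {(1, 9), (2, 1), (3, 1), (4, 8), (5, 1), (6, 8), (7, 4), (8, 2), (9, 3), (10, 7)}.
Total count |C(F_11)_aff| = 10.


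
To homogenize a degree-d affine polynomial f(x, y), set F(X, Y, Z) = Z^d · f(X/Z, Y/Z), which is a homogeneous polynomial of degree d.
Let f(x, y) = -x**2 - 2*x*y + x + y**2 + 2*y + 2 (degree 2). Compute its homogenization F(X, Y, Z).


F(X, Y, Z) = -X**2 - 2*X*Y + X*Z + Y**2 + 2*Y*Z + 2*Z**2

deg(f) = 2.
Substitute x = X/Z, y = Y/Z into f, then multiply by Z^2.
  monomial -1·x^2·y^0 ↦ -1·X^2·Y^0·Z^0.
  monomial -2·x^1·y^1 ↦ -2·X^1·Y^1·Z^0.
  monomial 1·x^1·y^0 ↦ 1·X^1·Y^0·Z^1.
  monomial 1·x^0·y^2 ↦ 1·X^0·Y^2·Z^0.
  monomial 2·x^0·y^1 ↦ 2·X^0·Y^1·Z^1.
  monomial 2·x^0·y^0 ↦ 2·X^0·Y^0·Z^2.
Collecting: F(X, Y, Z) = -X**2 - 2*X*Y + X*Z + Y**2 + 2*Y*Z + 2*Z**2.


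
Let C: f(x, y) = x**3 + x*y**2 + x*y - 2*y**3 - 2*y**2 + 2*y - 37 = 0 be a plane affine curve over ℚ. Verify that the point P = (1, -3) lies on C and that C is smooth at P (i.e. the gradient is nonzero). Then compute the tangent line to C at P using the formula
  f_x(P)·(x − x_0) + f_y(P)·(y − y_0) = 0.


Tangent line at P: 9*x - 45*y - 144 = 0.

Step 1: f(1, -3) = 0, so P lies on C.
Step 2: partial derivatives
  f_x(x, y) = 3*x**2 + y**2 + y, f_y(x, y) = 2*x*y + x - 6*y**2 - 4*y + 2.
  f_x(P) = 9, f_y(P) = -45 (gradient nonzero, so P is smooth).
Step 3: tangent line at P: 9·(x − 1) + -45·(y − -3) = 0.
Expanding: 9*x - 45*y - 144 = 0.


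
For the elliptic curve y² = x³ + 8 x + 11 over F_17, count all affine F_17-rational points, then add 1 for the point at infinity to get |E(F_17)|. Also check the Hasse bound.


Affine points = {(2, 1), (2, 16), (7, 6), (7, 11), (8, 3), (8, 14), (9, 8), (9, 9), (11, 6), (11, 11), (12, 4), (12, 13), (13, 0), (15, 2), (15, 15), (16, 6), (16, 11)}; affine count = 17; |E(F_17)| = 18.

Discriminant check: Δ ∝ 4a³ + 27b² = 4·8³ + 27·11² = 4·512 + 27·121 ≡ 11 (mod 17). Nonzero ⇒ E is nonsingular.
For each x ∈ F_17, compute rhs = x³ + 8·x + 11 mod 17, then count y ∈ F_17 with y² ≡ rhs.
  x = 0: rhs = 11, matching y values: none (0 points).
  x = 1: rhs = 3, matching y values: none (0 points).
  x = 2: rhs = 1, matching y values: 1, 16 (2 points).
  x = 3: rhs = 11, matching y values: none (0 points).
  x = 4: rhs = 5, matching y values: none (0 points).
  x = 5: rhs = 6, matching y values: none (0 points).
  x = 6: rhs = 3, matching y values: none (0 points).
  x = 7: rhs = 2, matching y values: 6, 11 (2 points).
  x = 8: rhs = 9, matching y values: 3, 14 (2 points).
  x = 9: rhs = 13, matching y values: 8, 9 (2 points).
  x = 10: rhs = 3, matching y values: none (0 points).
  x = 11: rhs = 2, matching y values: 6, 11 (2 points).
  x = 12: rhs = 16, matching y values: 4, 13 (2 points).
  x = 13: rhs = 0, matching y values: 0 (1 points).
  x = 14: rhs = 11, matching y values: none (0 points).
  x = 15: rhs = 4, matching y values: 2, 15 (2 points).
  x = 16: rhs = 2, matching y values: 6, 11 (2 points).
Total affine count: 17.
Full point count |E(F_17)| = 17 + 1 = 18.
Hasse bound: |18 − (17+1)| = |0| = 0 ≤ 2√17 ≈ 8.2462 ✓.


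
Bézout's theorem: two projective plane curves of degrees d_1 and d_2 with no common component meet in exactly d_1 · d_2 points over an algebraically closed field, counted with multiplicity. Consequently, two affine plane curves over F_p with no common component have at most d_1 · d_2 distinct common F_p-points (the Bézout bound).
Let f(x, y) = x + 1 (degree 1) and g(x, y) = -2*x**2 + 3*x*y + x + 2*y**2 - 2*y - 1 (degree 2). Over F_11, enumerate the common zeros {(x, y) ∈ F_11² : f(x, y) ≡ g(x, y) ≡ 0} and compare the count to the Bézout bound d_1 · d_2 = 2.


Common zeros: ∅; count = 0; Bézout bound = 2.

deg(f) = 1, deg(g) = 2, so Bézout bound = 2.
Scan x ∈ F_11. For each x, list the y ∈ F_11 with f(x, y) ≡ 0 and those with g(x, y) ≡ 0 (mod 11); the common zeros in that column are the intersection.
  x = 0: f ≡ 0 at y ∈ ∅; g ≡ 0 at y ∈ {3, 9}; common: ∅.
  x = 1: f ≡ 0 at y ∈ ∅; g ≡ 0 at y ∈ ∅; common: ∅.
  x = 2: f ≡ 0 at y ∈ ∅; g ≡ 0 at y ∈ ∅; common: ∅.
  x = 3: f ≡ 0 at y ∈ ∅; g ≡ 0 at y ∈ {4, 9}; common: ∅.
  x = 4: f ≡ 0 at y ∈ ∅; g ≡ 0 at y ∈ ∅; common: ∅.
  x = 5: f ≡ 0 at y ∈ ∅; g ≡ 0 at y ∈ {3, 7}; common: ∅.
  x = 6: f ≡ 0 at y ∈ ∅; g ≡ 0 at y ∈ {7}; common: ∅.
  x = 7: f ≡ 0 at y ∈ ∅; g ≡ 0 at y ∈ ∅; common: ∅.
  x = 8: f ≡ 0 at y ∈ ∅; g ≡ 0 at y ∈ {0}; common: ∅.
  x = 9: f ≡ 0 at y ∈ ∅; g ≡ 0 at y ∈ {0, 4}; common: ∅.
  x = 10: f ≡ 0 at y ∈ {0, 1, 2, 3, 4, 5, 6, 7, 8, 9, 10}; g ≡ 0 at y ∈ ∅; common: ∅.
Collecting: common zeros = ∅, so the count is 0.
Comparison with the Bézout bound: 0 ≤ 2 = deg(f)·deg(g), as expected for curves with no common component (the affine F_11-count falls short of the bound because intersections may lie at infinity, over extension fields, or carry multiplicity).


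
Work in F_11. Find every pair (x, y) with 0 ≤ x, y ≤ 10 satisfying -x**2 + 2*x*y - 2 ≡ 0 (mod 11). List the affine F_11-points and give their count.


Affine F_11-points: {(1, 7), (2, 7), (3, 0), (4, 5), (5, 6), (6, 5), (7, 6), (8, 0), (9, 4), (10, 4)}; count = 10.

For each of the 121 pairs (x, y) ∈ F_11², evaluate f(x, y) mod 11. Record the zeros.
  x = 0: [0↦9, 1↦9, 2↦9, 3↦9, 4↦9, 5↦9, 6↦9, 7↦9, 8↦9, 9↦9, 10↦9]  zeros at y ∈ ∅
  x = 1: [0↦8, 1↦10, 2↦1, 3↦3, 4↦5, 5↦7, 6↦9, 7↦0, 8↦2, 9↦4, 10↦6]  zeros at y ∈ {7}
  x = 2: [0↦5, 1↦9, 2↦2, 3↦6, 4↦10, 5↦3, 6↦7, 7↦0, 8↦4, 9↦8, 10↦1]  zeros at y ∈ {7}
  x = 3: [0↦0, 1↦6, 2↦1, 3↦7, 4↦2, 5↦8, 6↦3, 7↦9, 8↦4, 9↦10, 10↦5]  zeros at y ∈ {0}
  x = 4: [0↦4, 1↦1, 2↦9, 3↦6, 4↦3, 5↦0, 6↦8, 7↦5, 8↦2, 9↦10, 10↦7]  zeros at y ∈ {5}
  x = 5: [0↦6, 1↦5, 2↦4, 3↦3, 4↦2, 5↦1, 6↦0, 7↦10, 8↦9, 9↦8, 10↦7]  zeros at y ∈ {6}
  x = 6: [0↦6, 1↦7, 2↦8, 3↦9, 4↦10, 5↦0, 6↦1, 7↦2, 8↦3, 9↦4, 10↦5]  zeros at y ∈ {5}
  x = 7: [0↦4, 1↦7, 2↦10, 3↦2, 4↦5, 5↦8, 6↦0, 7↦3, 8↦6, 9↦9, 10↦1]  zeros at y ∈ {6}
  x = 8: [0↦0, 1↦5, 2↦10, 3↦4, 4↦9, 5↦3, 6↦8, 7↦2, 8↦7, 9↦1, 10↦6]  zeros at y ∈ {0}
  x = 9: [0↦5, 1↦1, 2↦8, 3↦4, 4↦0, 5↦7, 6↦3, 7↦10, 8↦6, 9↦2, 10↦9]  zeros at y ∈ {4}
  x = 10: [0↦8, 1↦6, 2↦4, 3↦2, 4↦0, 5↦9, 6↦7, 7↦5, 8↦3, 9↦1, 10↦10]  zeros at y ∈ {4}
Collecting zeros: affine points = {(1, 7), (2, 7), (3, 0), (4, 5), (5, 6), (6, 5), (7, 6), (8, 0), (9, 4), (10, 4)}.
Total count |C(F_11)_aff| = 10.


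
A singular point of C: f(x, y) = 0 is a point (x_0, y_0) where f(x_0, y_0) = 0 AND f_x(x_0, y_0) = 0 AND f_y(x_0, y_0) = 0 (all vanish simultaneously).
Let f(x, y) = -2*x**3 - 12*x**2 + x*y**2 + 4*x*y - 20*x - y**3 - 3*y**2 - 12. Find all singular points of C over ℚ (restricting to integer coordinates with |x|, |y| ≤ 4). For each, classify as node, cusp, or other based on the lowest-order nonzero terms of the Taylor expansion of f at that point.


Singular points: {(-2, -2)}; classification: cusp.

Compute partial derivatives:
  f_x = -6*x**2 - 24*x + y**2 + 4*y - 20.
  f_y = 2*x*y + 4*x - 3*y**2 - 6*y.
Scan x_0 ∈ {−4, ..., 4}. For each x_0, f_y(x_0, y) is a polynomial in y; find its integer roots y ∈ {−4, ..., 4}, then test f_x and f at those candidates.
  x = -4: f_y(-4, y) = -3*y**2 - 14*y - 16; vanishes at y ∈ {-2}. (-4, -2): f_x = -24 ≠ 0.
  x = -3: f_y(-3, y) = -3*y**2 - 12*y - 12; vanishes at y ∈ {-2}. (-3, -2): f_x = -6 ≠ 0.
  x = -2: f_y(-2, y) = -3*y**2 - 10*y - 8; vanishes at y ∈ {-2}. (-2, -2): f_x = 0, f = 0 — SINGULAR.
  x = -1: f_y(-1, y) = -3*y**2 - 8*y - 4; vanishes at y ∈ {-2}. (-1, -2): f_x = -6 ≠ 0.
  x = 0: f_y(0, y) = -3*y**2 - 6*y; vanishes at y ∈ {-2, 0}. (0, -2): f_x = -24 ≠ 0; (0, 0): f_x = -20 ≠ 0.
  x = 1: f_y(1, y) = -3*y**2 - 4*y + 4; vanishes at y ∈ {-2}. (1, -2): f_x = -54 ≠ 0.
  x = 2: f_y(2, y) = -3*y**2 - 2*y + 8; vanishes at y ∈ {-2}. (2, -2): f_x = -96 ≠ 0.
  x = 3: f_y(3, y) = 12 - 3*y**2; vanishes at y ∈ {-2, 2}. (3, -2): f_x = -150 ≠ 0; (3, 2): f_x = -134 ≠ 0.
  x = 4: f_y(4, y) = -3*y**2 + 2*y + 16; vanishes at y ∈ {-2}. (4, -2): f_x = -216 ≠ 0.
Only singular point on the grid: (-2, -2).
Classify: substitute x = -2 + u, y = -2 + v and expand: f = -2*u**3 + u*v**2 - v**3 + v**2.
No constant or linear terms (consistent with a singular point). Quadratic part: v**2. Cubic part: -2*u**3 + u*v**2 - v**3.
The quadratic part v**2 is a perfect square, so there is a single (double) tangent line v = 0, i.e. y = -2. Restricting the cubic part to that line (v = 0) leaves -2*u**3 ≠ 0, so f is not divisible by v and the branch is v² ≈ 2*u**3 to lowest order — this is a cusp.
Classification: cusp.


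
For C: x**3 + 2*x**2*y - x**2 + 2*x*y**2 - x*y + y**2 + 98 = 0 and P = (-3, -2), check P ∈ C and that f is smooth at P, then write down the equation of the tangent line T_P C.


Tangent line at P: 67*x + 41*y + 283 = 0.

Step 1: f(-3, -2) = 0, so P lies on C.
Step 2: partial derivatives
  f_x(x, y) = 3*x**2 + 4*x*y - 2*x + 2*y**2 - y, f_y(x, y) = 2*x**2 + 4*x*y - x + 2*y.
  f_x(P) = 67, f_y(P) = 41 (gradient nonzero, so P is smooth).
Step 3: tangent line at P: 67·(x − -3) + 41·(y − -2) = 0.
Expanding: 67*x + 41*y + 283 = 0.


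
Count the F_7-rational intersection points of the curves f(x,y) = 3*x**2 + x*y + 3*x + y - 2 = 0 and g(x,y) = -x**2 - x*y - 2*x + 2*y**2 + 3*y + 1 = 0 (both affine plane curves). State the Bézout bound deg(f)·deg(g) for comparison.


Common zeros: ∅; count = 0; Bézout bound = 4.

deg(f) = 2, deg(g) = 2, so Bézout bound = 4.
Scan x ∈ F_7. For each x, list the y ∈ F_7 with f(x, y) ≡ 0 and those with g(x, y) ≡ 0 (mod 7); the common zeros in that column are the intersection.
  x = 0: f ≡ 0 at y ∈ {2}; g ≡ 0 at y ∈ {3, 6}; common: ∅.
  x = 1: f ≡ 0 at y ∈ {5}; g ≡ 0 at y ∈ ∅; common: ∅.
  x = 2: f ≡ 0 at y ∈ {4}; g ≡ 0 at y ∈ {0, 3}; common: ∅.
  x = 3: f ≡ 0 at y ∈ {2}; g ≡ 0 at y ∈ {0}; common: ∅.
  x = 4: f ≡ 0 at y ∈ {1}; g ≡ 0 at y ∈ ∅; common: ∅.
  x = 5: f ≡ 0 at y ∈ {4}; g ≡ 0 at y ∈ ∅; common: ∅.
  x = 6: f ≡ 0 at y ∈ ∅; g ≡ 0 at y ∈ {6}; common: ∅.
Collecting: common zeros = ∅, so the count is 0.
Comparison with the Bézout bound: 0 ≤ 4 = deg(f)·deg(g), as expected for curves with no common component (the affine F_7-count falls short of the bound because intersections may lie at infinity, over extension fields, or carry multiplicity).


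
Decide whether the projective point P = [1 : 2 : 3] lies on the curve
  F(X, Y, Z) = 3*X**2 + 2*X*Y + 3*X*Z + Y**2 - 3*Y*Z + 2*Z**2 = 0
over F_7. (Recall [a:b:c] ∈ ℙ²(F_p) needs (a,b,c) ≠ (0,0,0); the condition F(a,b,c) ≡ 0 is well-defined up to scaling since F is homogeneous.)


F(1,2,3) ≡ 6 (mod 7); P is NOT on the curve.

Evaluate F(1, 2, 3) term-by-term (mod 7).
  3*X**2 ↦ 3·1·1·1 = 3
  2*X*Y ↦ 2·1·2·1 = 4
  3*X*Z ↦ 3·1·1·3 = 9
  Y**2 ↦ 1·1·4·1 = 4
  -3*Y*Z ↦ -3·1·2·3 = -18
  2*Z**2 ↦ 2·1·1·9 = 18
Sum: F(1, 2, 3) = (3) + (4) + (9) + (4) + (-18) + (18) = 20.
Reducing mod 7: 20 ≡ 6 (mod 7).
Since F(a, b, c) ≡ 6 ≠ 0 (mod 7), P does NOT lie on the curve.


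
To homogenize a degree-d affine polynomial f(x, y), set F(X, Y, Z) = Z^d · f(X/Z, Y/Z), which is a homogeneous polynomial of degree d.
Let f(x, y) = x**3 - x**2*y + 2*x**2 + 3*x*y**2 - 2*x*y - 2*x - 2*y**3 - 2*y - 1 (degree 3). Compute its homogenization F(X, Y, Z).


F(X, Y, Z) = X**3 - X**2*Y + 2*X**2*Z + 3*X*Y**2 - 2*X*Y*Z - 2*X*Z**2 - 2*Y**3 - 2*Y*Z**2 - Z**3

deg(f) = 3.
Substitute x = X/Z, y = Y/Z into f, then multiply by Z^3.
  monomial 1·x^3·y^0 ↦ 1·X^3·Y^0·Z^0.
  monomial -1·x^2·y^1 ↦ -1·X^2·Y^1·Z^0.
  monomial 2·x^2·y^0 ↦ 2·X^2·Y^0·Z^1.
  monomial 3·x^1·y^2 ↦ 3·X^1·Y^2·Z^0.
  monomial -2·x^1·y^1 ↦ -2·X^1·Y^1·Z^1.
  monomial -2·x^1·y^0 ↦ -2·X^1·Y^0·Z^2.
  monomial -2·x^0·y^3 ↦ -2·X^0·Y^3·Z^0.
  monomial -2·x^0·y^1 ↦ -2·X^0·Y^1·Z^2.
  monomial -1·x^0·y^0 ↦ -1·X^0·Y^0·Z^3.
Collecting: F(X, Y, Z) = X**3 - X**2*Y + 2*X**2*Z + 3*X*Y**2 - 2*X*Y*Z - 2*X*Z**2 - 2*Y**3 - 2*Y*Z**2 - Z**3.


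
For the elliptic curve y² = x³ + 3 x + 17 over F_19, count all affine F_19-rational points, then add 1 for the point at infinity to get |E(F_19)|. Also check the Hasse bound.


Affine points = {(0, 6), (0, 13), (4, 6), (4, 13), (5, 9), (5, 10), (6, 2), (6, 17), (7, 1), (7, 18), (13, 7), (13, 12), (15, 6), (15, 13), (16, 0)}; affine count = 15; |E(F_19)| = 16.

Discriminant check: Δ ∝ 4a³ + 27b² = 4·3³ + 27·17² = 4·27 + 27·289 ≡ 7 (mod 19). Nonzero ⇒ E is nonsingular.
For each x ∈ F_19, compute rhs = x³ + 3·x + 17 mod 19, then count y ∈ F_19 with y² ≡ rhs.
  x = 0: rhs = 17, matching y values: 6, 13 (2 points).
  x = 1: rhs = 2, matching y values: none (0 points).
  x = 2: rhs = 12, matching y values: none (0 points).
  x = 3: rhs = 15, matching y values: none (0 points).
  x = 4: rhs = 17, matching y values: 6, 13 (2 points).
  x = 5: rhs = 5, matching y values: 9, 10 (2 points).
  x = 6: rhs = 4, matching y values: 2, 17 (2 points).
  x = 7: rhs = 1, matching y values: 1, 18 (2 points).
  x = 8: rhs = 2, matching y values: none (0 points).
  x = 9: rhs = 13, matching y values: none (0 points).
  x = 10: rhs = 2, matching y values: none (0 points).
  x = 11: rhs = 13, matching y values: none (0 points).
  x = 12: rhs = 14, matching y values: none (0 points).
  x = 13: rhs = 11, matching y values: 7, 12 (2 points).
  x = 14: rhs = 10, matching y values: none (0 points).
  x = 15: rhs = 17, matching y values: 6, 13 (2 points).
  x = 16: rhs = 0, matching y values: 0 (1 points).
  x = 17: rhs = 3, matching y values: none (0 points).
  x = 18: rhs = 13, matching y values: none (0 points).
Total affine count: 15.
Full point count |E(F_19)| = 15 + 1 = 16.
Hasse bound: |16 − (19+1)| = |-4| = 4 ≤ 2√19 ≈ 8.7178 ✓.


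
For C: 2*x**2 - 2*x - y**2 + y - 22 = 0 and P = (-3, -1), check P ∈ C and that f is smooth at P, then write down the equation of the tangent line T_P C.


Tangent line at P: -14*x + 3*y - 39 = 0.

Step 1: f(-3, -1) = 0, so P lies on C.
Step 2: partial derivatives
  f_x(x, y) = 4*x - 2, f_y(x, y) = 1 - 2*y.
  f_x(P) = -14, f_y(P) = 3 (gradient nonzero, so P is smooth).
Step 3: tangent line at P: -14·(x − -3) + 3·(y − -1) = 0.
Expanding: -14*x + 3*y - 39 = 0.


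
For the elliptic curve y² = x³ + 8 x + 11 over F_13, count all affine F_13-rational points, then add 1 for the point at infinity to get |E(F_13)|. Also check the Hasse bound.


Affine points = {(2, 3), (2, 10), (3, 6), (3, 7), (4, 4), (4, 9), (10, 5), (10, 8), (11, 0)}; affine count = 9; |E(F_13)| = 10.

Discriminant check: Δ ∝ 4a³ + 27b² = 4·8³ + 27·11² = 4·512 + 27·121 ≡ 11 (mod 13). Nonzero ⇒ E is nonsingular.
For each x ∈ F_13, compute rhs = x³ + 8·x + 11 mod 13, then count y ∈ F_13 with y² ≡ rhs.
  x = 0: rhs = 11, matching y values: none (0 points).
  x = 1: rhs = 7, matching y values: none (0 points).
  x = 2: rhs = 9, matching y values: 3, 10 (2 points).
  x = 3: rhs = 10, matching y values: 6, 7 (2 points).
  x = 4: rhs = 3, matching y values: 4, 9 (2 points).
  x = 5: rhs = 7, matching y values: none (0 points).
  x = 6: rhs = 2, matching y values: none (0 points).
  x = 7: rhs = 7, matching y values: none (0 points).
  x = 8: rhs = 2, matching y values: none (0 points).
  x = 9: rhs = 6, matching y values: none (0 points).
  x = 10: rhs = 12, matching y values: 5, 8 (2 points).
  x = 11: rhs = 0, matching y values: 0 (1 points).
  x = 12: rhs = 2, matching y values: none (0 points).
Total affine count: 9.
Full point count |E(F_13)| = 9 + 1 = 10.
Hasse bound: |10 − (13+1)| = |-4| = 4 ≤ 2√13 ≈ 7.2111 ✓.


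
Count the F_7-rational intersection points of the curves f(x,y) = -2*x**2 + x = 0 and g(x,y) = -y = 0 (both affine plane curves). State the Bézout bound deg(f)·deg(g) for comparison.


Common zeros: {(0, 0), (4, 0)}; count = 2; Bézout bound = 2.

deg(f) = 2, deg(g) = 1, so Bézout bound = 2.
Scan x ∈ F_7. For each x, list the y ∈ F_7 with f(x, y) ≡ 0 and those with g(x, y) ≡ 0 (mod 7); the common zeros in that column are the intersection.
  x = 0: f ≡ 0 at y ∈ {0, 1, 2, 3, 4, 5, 6}; g ≡ 0 at y ∈ {0}; common: {0}.
  x = 1: f ≡ 0 at y ∈ ∅; g ≡ 0 at y ∈ {0}; common: ∅.
  x = 2: f ≡ 0 at y ∈ ∅; g ≡ 0 at y ∈ {0}; common: ∅.
  x = 3: f ≡ 0 at y ∈ ∅; g ≡ 0 at y ∈ {0}; common: ∅.
  x = 4: f ≡ 0 at y ∈ {0, 1, 2, 3, 4, 5, 6}; g ≡ 0 at y ∈ {0}; common: {0}.
  x = 5: f ≡ 0 at y ∈ ∅; g ≡ 0 at y ∈ {0}; common: ∅.
  x = 6: f ≡ 0 at y ∈ ∅; g ≡ 0 at y ∈ {0}; common: ∅.
Collecting: common zeros = {(0, 0), (4, 0)}, so the count is 2.
Comparison with the Bézout bound: 2 ≤ 2 = deg(f)·deg(g), as expected for curves with no common component (the bound is attained).


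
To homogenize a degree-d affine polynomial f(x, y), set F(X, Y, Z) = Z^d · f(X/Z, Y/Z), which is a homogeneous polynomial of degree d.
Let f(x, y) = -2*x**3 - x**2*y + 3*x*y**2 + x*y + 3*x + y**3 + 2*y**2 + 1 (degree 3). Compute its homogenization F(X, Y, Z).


F(X, Y, Z) = -2*X**3 - X**2*Y + 3*X*Y**2 + X*Y*Z + 3*X*Z**2 + Y**3 + 2*Y**2*Z + Z**3

deg(f) = 3.
Substitute x = X/Z, y = Y/Z into f, then multiply by Z^3.
  monomial -2·x^3·y^0 ↦ -2·X^3·Y^0·Z^0.
  monomial -1·x^2·y^1 ↦ -1·X^2·Y^1·Z^0.
  monomial 3·x^1·y^2 ↦ 3·X^1·Y^2·Z^0.
  monomial 1·x^1·y^1 ↦ 1·X^1·Y^1·Z^1.
  monomial 3·x^1·y^0 ↦ 3·X^1·Y^0·Z^2.
  monomial 1·x^0·y^3 ↦ 1·X^0·Y^3·Z^0.
  monomial 2·x^0·y^2 ↦ 2·X^0·Y^2·Z^1.
  monomial 1·x^0·y^0 ↦ 1·X^0·Y^0·Z^3.
Collecting: F(X, Y, Z) = -2*X**3 - X**2*Y + 3*X*Y**2 + X*Y*Z + 3*X*Z**2 + Y**3 + 2*Y**2*Z + Z**3.


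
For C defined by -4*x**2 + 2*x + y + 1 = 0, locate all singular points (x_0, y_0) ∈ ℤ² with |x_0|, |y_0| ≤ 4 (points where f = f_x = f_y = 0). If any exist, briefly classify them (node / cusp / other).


No singular points in the scanned grid; C is smooth there.

Compute partial derivatives:
  f_x = 2 - 8*x.
  f_y = 1.
f_y = 1 is a nonzero constant, so f_y never vanishes: no point (x, y) can satisfy f = f_x = f_y = 0. In particular no (x, y) ∈ {−4, ..., 4}² is singular; the curve is smooth.


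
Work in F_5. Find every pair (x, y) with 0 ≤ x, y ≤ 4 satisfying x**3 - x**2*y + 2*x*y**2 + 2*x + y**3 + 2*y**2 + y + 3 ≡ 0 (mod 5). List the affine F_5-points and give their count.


Affine F_5-points: {(1, 2), (2, 0), (3, 2), (4, 0)}; count = 4.

For each of the 25 pairs (x, y) ∈ F_5², evaluate f(x, y) mod 5. Record the zeros.
  x = 0: [0↦3, 1↦2, 2↦1, 3↦1, 4↦3]  zeros at y ∈ ∅
  x = 1: [0↦1, 1↦1, 2↦0, 3↦4, 4↦4]  zeros at y ∈ {2}
  x = 2: [0↦0, 1↦4, 2↦1, 3↦2, 4↦3]  zeros at y ∈ {0}
  x = 3: [0↦1, 1↦2, 2↦0, 3↦1, 4↦1]  zeros at y ∈ {2}
  x = 4: [0↦0, 1↦1, 2↦3, 3↦2, 4↦4]  zeros at y ∈ {0}
Collecting zeros: affine points = {(1, 2), (2, 0), (3, 2), (4, 0)}.
Total count |C(F_5)_aff| = 4.


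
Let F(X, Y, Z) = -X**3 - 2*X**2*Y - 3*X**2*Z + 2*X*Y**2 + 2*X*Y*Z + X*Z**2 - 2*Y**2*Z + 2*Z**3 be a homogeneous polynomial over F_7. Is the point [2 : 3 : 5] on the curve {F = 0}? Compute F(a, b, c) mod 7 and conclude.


F(2,3,5) ≡ 4 (mod 7); P is NOT on the curve.

Evaluate F(2, 3, 5) term-by-term (mod 7).
  -X**3 ↦ -1·8·1·1 = -8
  -2*X**2*Y ↦ -2·4·3·1 = -24
  -3*X**2*Z ↦ -3·4·1·5 = -60
  2*X*Y**2 ↦ 2·2·9·1 = 36
  2*X*Y*Z ↦ 2·2·3·5 = 60
  X*Z**2 ↦ 1·2·1·25 = 50
  -2*Y**2*Z ↦ -2·1·9·5 = -90
  2*Z**3 ↦ 2·1·1·125 = 250
Sum: F(2, 3, 5) = (-8) + (-24) + (-60) + (36) + (60) + (50) + (-90) + (250) = 214.
Reducing mod 7: 214 ≡ 4 (mod 7).
Since F(a, b, c) ≡ 4 ≠ 0 (mod 7), P does NOT lie on the curve.


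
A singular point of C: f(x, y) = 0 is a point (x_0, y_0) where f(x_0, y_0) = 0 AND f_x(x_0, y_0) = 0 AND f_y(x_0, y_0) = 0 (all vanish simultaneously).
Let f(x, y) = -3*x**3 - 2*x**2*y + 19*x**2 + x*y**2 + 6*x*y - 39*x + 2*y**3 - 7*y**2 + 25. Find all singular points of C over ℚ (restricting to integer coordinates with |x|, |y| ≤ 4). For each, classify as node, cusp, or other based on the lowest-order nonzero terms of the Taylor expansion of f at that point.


Singular points: {(2, 1)}; classification: node.

Compute partial derivatives:
  f_x = -9*x**2 - 4*x*y + 38*x + y**2 + 6*y - 39.
  f_y = -2*x**2 + 2*x*y + 6*x + 6*y**2 - 14*y.
Scan x_0 ∈ {−4, ..., 4}. For each x_0, f_y(x_0, y) is a polynomial in y; find its integer roots y ∈ {−4, ..., 4}, then test f_x and f at those candidates.
  x = -4: f_y(-4, y) = 6*y**2 - 22*y - 56; no integer root y with |y| ≤ 4.
  x = -3: f_y(-3, y) = 6*y**2 - 20*y - 36; no integer root y with |y| ≤ 4.
  x = -2: f_y(-2, y) = 6*y**2 - 18*y - 20; no integer root y with |y| ≤ 4.
  x = -1: f_y(-1, y) = 6*y**2 - 16*y - 8; no integer root y with |y| ≤ 4.
  x = 0: f_y(0, y) = 6*y**2 - 14*y; vanishes at y ∈ {0}. (0, 0): f_x = -39 ≠ 0.
  x = 1: f_y(1, y) = 6*y**2 - 12*y + 4; no integer root y with |y| ≤ 4.
  x = 2: f_y(2, y) = 6*y**2 - 10*y + 4; vanishes at y ∈ {1}. (2, 1): f_x = 0, f = 0 — SINGULAR.
  x = 3: f_y(3, y) = 6*y**2 - 8*y; vanishes at y ∈ {0}. (3, 0): f_x = -6 ≠ 0.
  x = 4: f_y(4, y) = 6*y**2 - 6*y - 8; no integer root y with |y| ≤ 4.
Only singular point on the grid: (2, 1).
Classify: substitute x = 2 + u, y = 1 + v and expand: f = -3*u**3 - 2*u**2*v - u**2 + u*v**2 + 2*v**3 + v**2.
No constant or linear terms (consistent with a singular point). Quadratic part: -u**2 + v**2. Cubic part: -3*u**3 - 2*u**2*v + u*v**2 + 2*v**3.
The quadratic part v**2 - u**2 = (v − u)(v + u) splits into two distinct linear factors, so there are two distinct tangent lines y − 1 = ±(x − 2) — this is a node (ordinary double point).
Classification: node.


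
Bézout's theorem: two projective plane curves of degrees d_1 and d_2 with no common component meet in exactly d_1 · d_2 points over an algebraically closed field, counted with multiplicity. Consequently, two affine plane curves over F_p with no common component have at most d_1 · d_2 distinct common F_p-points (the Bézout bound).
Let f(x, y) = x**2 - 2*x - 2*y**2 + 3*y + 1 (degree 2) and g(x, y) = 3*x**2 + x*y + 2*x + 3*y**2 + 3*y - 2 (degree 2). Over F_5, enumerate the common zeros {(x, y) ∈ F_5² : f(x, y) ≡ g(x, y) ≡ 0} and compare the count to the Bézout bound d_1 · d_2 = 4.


Common zeros: {(3, 1)}; count = 1; Bézout bound = 4.

deg(f) = 2, deg(g) = 2, so Bézout bound = 4.
Scan x ∈ F_5. For each x, list the y ∈ F_5 with f(x, y) ≡ 0 and those with g(x, y) ≡ 0 (mod 5); the common zeros in that column are the intersection.
  x = 0: f ≡ 0 at y ∈ ∅; g ≡ 0 at y ∈ ∅; common: ∅.
  x = 1: f ≡ 0 at y ∈ {0, 4}; g ≡ 0 at y ∈ {1}; common: ∅.
  x = 2: f ≡ 0 at y ∈ ∅; g ≡ 0 at y ∈ ∅; common: ∅.
  x = 3: f ≡ 0 at y ∈ {1, 3}; g ≡ 0 at y ∈ {1, 2}; common: {1}.
  x = 4: f ≡ 0 at y ∈ {1, 3}; g ≡ 0 at y ∈ {2, 4}; common: ∅.
Collecting: common zeros = {(3, 1)}, so the count is 1.
Comparison with the Bézout bound: 1 ≤ 4 = deg(f)·deg(g), as expected for curves with no common component (the affine F_5-count falls short of the bound because intersections may lie at infinity, over extension fields, or carry multiplicity).


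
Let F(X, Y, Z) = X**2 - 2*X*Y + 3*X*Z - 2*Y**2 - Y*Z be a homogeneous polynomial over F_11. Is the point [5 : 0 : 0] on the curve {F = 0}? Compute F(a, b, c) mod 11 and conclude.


F(5,0,0) ≡ 3 (mod 11); P is NOT on the curve.

Evaluate F(5, 0, 0) term-by-term (mod 11).
  X**2 ↦ 1·25·1·1 = 25
  -2*X*Y ↦ -2·5·0·1 = 0
  3*X*Z ↦ 3·5·1·0 = 0
  -2*Y**2 ↦ -2·1·0·1 = 0
  -Y*Z ↦ -1·1·0·0 = 0
Sum: F(5, 0, 0) = (25) + (0) + (0) + (0) + (0) = 25.
Reducing mod 11: 25 ≡ 3 (mod 11).
Since F(a, b, c) ≡ 3 ≠ 0 (mod 11), P does NOT lie on the curve.


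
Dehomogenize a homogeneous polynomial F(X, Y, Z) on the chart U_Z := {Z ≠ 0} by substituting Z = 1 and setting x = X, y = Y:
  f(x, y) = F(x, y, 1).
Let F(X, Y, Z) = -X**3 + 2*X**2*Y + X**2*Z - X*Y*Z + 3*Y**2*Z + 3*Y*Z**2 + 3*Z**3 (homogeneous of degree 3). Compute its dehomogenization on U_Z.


f(x, y) = -x**3 + 2*x**2*y + x**2 - x*y + 3*y**2 + 3*y + 3

On U_Z we set Z = 1. Each monomial c·X^i·Y^j·Z^k in F becomes c·x^i·y^j·1^k = c·x^i·y^j.
Substituting Z = 1: F(X, Y, 1) = -x**3 + 2*x**2*y + x**2 - x*y + 3*y**2 + 3*y + 3.
Note: deg(f) ≤ deg(F) = 3; strict inequality happens when F is divisible by Z (lost terms).


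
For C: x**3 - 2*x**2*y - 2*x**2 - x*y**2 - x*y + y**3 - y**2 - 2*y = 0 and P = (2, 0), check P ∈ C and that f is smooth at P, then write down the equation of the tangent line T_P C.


Tangent line at P: 4*x - 12*y - 8 = 0.

Step 1: f(2, 0) = 0, so P lies on C.
Step 2: partial derivatives
  f_x(x, y) = 3*x**2 - 4*x*y - 4*x - y**2 - y, f_y(x, y) = -2*x**2 - 2*x*y - x + 3*y**2 - 2*y - 2.
  f_x(P) = 4, f_y(P) = -12 (gradient nonzero, so P is smooth).
Step 3: tangent line at P: 4·(x − 2) + -12·(y − 0) = 0.
Expanding: 4*x - 12*y - 8 = 0.


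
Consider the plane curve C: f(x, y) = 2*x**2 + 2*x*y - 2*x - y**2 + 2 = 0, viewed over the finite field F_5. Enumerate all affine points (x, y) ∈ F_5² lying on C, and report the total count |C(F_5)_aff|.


Affine F_5-points: {(2, 2)}; count = 1.

For each of the 25 pairs (x, y) ∈ F_5², evaluate f(x, y) mod 5. Record the zeros.
  x = 0: [0↦2, 1↦1, 2↦3, 3↦3, 4↦1]  zeros at y ∈ ∅
  x = 1: [0↦2, 1↦3, 2↦2, 3↦4, 4↦4]  zeros at y ∈ ∅
  x = 2: [0↦1, 1↦4, 2↦0, 3↦4, 4↦1]  zeros at y ∈ {2}
  x = 3: [0↦4, 1↦4, 2↦2, 3↦3, 4↦2]  zeros at y ∈ ∅
  x = 4: [0↦1, 1↦3, 2↦3, 3↦1, 4↦2]  zeros at y ∈ ∅
Collecting zeros: affine points = {(2, 2)}.
Total count |C(F_5)_aff| = 1.


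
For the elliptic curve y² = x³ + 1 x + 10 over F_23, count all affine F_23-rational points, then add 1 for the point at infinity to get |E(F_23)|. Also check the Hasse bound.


Affine points = {(1, 9), (1, 14), (4, 3), (4, 20), (5, 5), (5, 18), (6, 5), (6, 18), (8, 1), (8, 22), (9, 9), (9, 14), (10, 10), (10, 13), (11, 8), (11, 15), (12, 5), (12, 18), (13, 9), (13, 14), (14, 10), (14, 13), (17, 8), (17, 15), (18, 8), (18, 15), (20, 7), (20, 16), (21, 0), (22, 10), (22, 13)}; affine count = 31; |E(F_23)| = 32.

Discriminant check: Δ ∝ 4a³ + 27b² = 4·1³ + 27·10² = 4·1 + 27·100 ≡ 13 (mod 23). Nonzero ⇒ E is nonsingular.
For each x ∈ F_23, compute rhs = x³ + 1·x + 10 mod 23, then count y ∈ F_23 with y² ≡ rhs.
  x = 0: rhs = 10, matching y values: none (0 points).
  x = 1: rhs = 12, matching y values: 9, 14 (2 points).
  x = 2: rhs = 20, matching y values: none (0 points).
  x = 3: rhs = 17, matching y values: none (0 points).
  x = 4: rhs = 9, matching y values: 3, 20 (2 points).
  x = 5: rhs = 2, matching y values: 5, 18 (2 points).
  x = 6: rhs = 2, matching y values: 5, 18 (2 points).
  x = 7: rhs = 15, matching y values: none (0 points).
  x = 8: rhs = 1, matching y values: 1, 22 (2 points).
  x = 9: rhs = 12, matching y values: 9, 14 (2 points).
  x = 10: rhs = 8, matching y values: 10, 13 (2 points).
  x = 11: rhs = 18, matching y values: 8, 15 (2 points).
  x = 12: rhs = 2, matching y values: 5, 18 (2 points).
  x = 13: rhs = 12, matching y values: 9, 14 (2 points).
  x = 14: rhs = 8, matching y values: 10, 13 (2 points).
  x = 15: rhs = 19, matching y values: none (0 points).
  x = 16: rhs = 5, matching y values: none (0 points).
  x = 17: rhs = 18, matching y values: 8, 15 (2 points).
  x = 18: rhs = 18, matching y values: 8, 15 (2 points).
  x = 19: rhs = 11, matching y values: none (0 points).
  x = 20: rhs = 3, matching y values: 7, 16 (2 points).
  x = 21: rhs = 0, matching y values: 0 (1 points).
  x = 22: rhs = 8, matching y values: 10, 13 (2 points).
Total affine count: 31.
Full point count |E(F_23)| = 31 + 1 = 32.
Hasse bound: |32 − (23+1)| = |8| = 8 ≤ 2√23 ≈ 9.5917 ✓.


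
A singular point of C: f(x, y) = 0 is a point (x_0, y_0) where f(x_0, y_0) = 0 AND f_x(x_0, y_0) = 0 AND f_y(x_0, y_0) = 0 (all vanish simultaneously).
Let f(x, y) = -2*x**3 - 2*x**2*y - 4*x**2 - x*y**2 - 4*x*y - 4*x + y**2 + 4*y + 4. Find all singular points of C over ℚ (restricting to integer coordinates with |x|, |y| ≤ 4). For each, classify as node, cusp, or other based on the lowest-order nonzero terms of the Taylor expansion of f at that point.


Singular points: {(0, -2)}; classification: cusp.

Compute partial derivatives:
  f_x = -6*x**2 - 4*x*y - 8*x - y**2 - 4*y - 4.
  f_y = -2*x**2 - 2*x*y - 4*x + 2*y + 4.
Scan x_0 ∈ {−4, ..., 4}. For each x_0, f_y(x_0, y) is a polynomial in y; find its integer roots y ∈ {−4, ..., 4}, then test f_x and f at those candidates.
  x = -4: f_y(-4, y) = 10*y - 12; no integer root y with |y| ≤ 4.
  x = -3: f_y(-3, y) = 8*y - 2; no integer root y with |y| ≤ 4.
  x = -2: f_y(-2, y) = 6*y + 4; no integer root y with |y| ≤ 4.
  x = -1: f_y(-1, y) = 4*y + 6; no integer root y with |y| ≤ 4.
  x = 0: f_y(0, y) = 2*y + 4; vanishes at y ∈ {-2}. (0, -2): f_x = 0, f = 0 — SINGULAR.
  x = 1: f_y(1, y) = -2; no integer root y with |y| ≤ 4.
  x = 2: f_y(2, y) = -2*y - 12; no integer root y with |y| ≤ 4.
  x = 3: f_y(3, y) = -4*y - 26; no integer root y with |y| ≤ 4.
  x = 4: f_y(4, y) = -6*y - 44; no integer root y with |y| ≤ 4.
Only singular point on the grid: (0, -2).
Classify: substitute x = 0 + u, y = -2 + v and expand: f = -2*u**3 - 2*u**2*v - u*v**2 + v**2.
No constant or linear terms (consistent with a singular point). Quadratic part: v**2. Cubic part: -2*u**3 - 2*u**2*v - u*v**2.
The quadratic part v**2 is a perfect square, so there is a single (double) tangent line v = 0, i.e. y = -2. Restricting the cubic part to that line (v = 0) leaves -2*u**3 ≠ 0, so f is not divisible by v and the branch is v² ≈ 2*u**3 to lowest order — this is a cusp.
Classification: cusp.


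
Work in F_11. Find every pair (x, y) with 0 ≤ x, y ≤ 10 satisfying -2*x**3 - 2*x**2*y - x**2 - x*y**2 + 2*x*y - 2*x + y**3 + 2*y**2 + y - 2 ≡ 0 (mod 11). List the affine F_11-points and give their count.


Affine F_11-points: {(1, 4), (2, 8), (4, 0), (6, 7), (7, 5), (9, 3), (9, 6), (9, 9), (10, 9)}; count = 9.

For each of the 121 pairs (x, y) ∈ F_11², evaluate f(x, y) mod 11. Record the zeros.
  x = 0: [0↦9, 1↦2, 2↦5, 3↦2, 4↦10, 5↦2, 6↦6, 7↦6, 8↦8, 9↦7, 10↦9]  zeros at y ∈ ∅
  x = 1: [0↦4, 1↦7, 2↦7, 3↦10, 4↦0, 5↦5, 6↦9, 7↦7, 8↦5, 9↦9, 10↦3]  zeros at y ∈ {4}
  x = 2: [0↦7, 1↦5, 2↦9, 3↦3, 4↦4, 5↦7, 6↦7, 7↦10, 8↦0, 9↦5, 10↦9]  zeros at y ∈ {8}
  x = 3: [0↦6, 1↦6, 2↦10, 3↦2, 4↦10, 5↦7, 6↦10, 7↦3, 8↦3, 9↦5, 10↦4]  zeros at y ∈ ∅
  x = 4: [0↦0, 1↦9, 2↦9, 3↦6, 4↦6, 5↦4, 6↦6, 7↦7, 8↦2, 9↦8, 10↦9]  zeros at y ∈ {0}
  x = 5: [0↦10, 1↦2, 2↦5, 3↦3, 4↦2, 5↦8, 6↦5, 7↦10, 8↦7, 9↦2, 10↦1]  zeros at y ∈ ∅
  x = 6: [0↦2, 1↦6, 2↦8, 3↦3, 4↦8, 5↦7, 6↦6, 7↦0, 8↦6, 9↦8, 10↦1]  zeros at y ∈ {7}
  x = 7: [0↦8, 1↦9, 2↦6, 3↦5, 4↦1, 5↦0, 6↦8, 7↦9, 8↦9, 9↦3, 10↦8]  zeros at y ∈ {5}
  x = 8: [0↦5, 1↦10, 2↦9, 3↦8, 4↦2, 5↦8, 6↦10, 7↦3, 8↦4, 9↦8, 10↦10]  zeros at y ∈ ∅
  x = 9: [0↦3, 1↦8, 2↦5, 3↦0, 4↦10, 5↦8, 6↦0, 7↦3, 8↦1, 9↦0, 10↦6]  zeros at y ∈ {3, 6, 9}
  x = 10: [0↦1, 1↦2, 2↦4, 3↦2, 4↦2, 5↦10, 6↦10, 7↦8, 8↦10, 9↦0, 10↦6]  zeros at y ∈ {9}
Collecting zeros: affine points = {(1, 4), (2, 8), (4, 0), (6, 7), (7, 5), (9, 3), (9, 6), (9, 9), (10, 9)}.
Total count |C(F_11)_aff| = 9.


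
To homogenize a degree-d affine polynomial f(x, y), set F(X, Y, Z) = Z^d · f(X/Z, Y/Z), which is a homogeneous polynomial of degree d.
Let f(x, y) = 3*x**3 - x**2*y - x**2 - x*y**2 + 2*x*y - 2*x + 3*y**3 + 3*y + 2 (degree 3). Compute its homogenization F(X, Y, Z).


F(X, Y, Z) = 3*X**3 - X**2*Y - X**2*Z - X*Y**2 + 2*X*Y*Z - 2*X*Z**2 + 3*Y**3 + 3*Y*Z**2 + 2*Z**3

deg(f) = 3.
Substitute x = X/Z, y = Y/Z into f, then multiply by Z^3.
  monomial 3·x^3·y^0 ↦ 3·X^3·Y^0·Z^0.
  monomial -1·x^2·y^1 ↦ -1·X^2·Y^1·Z^0.
  monomial -1·x^2·y^0 ↦ -1·X^2·Y^0·Z^1.
  monomial -1·x^1·y^2 ↦ -1·X^1·Y^2·Z^0.
  monomial 2·x^1·y^1 ↦ 2·X^1·Y^1·Z^1.
  monomial -2·x^1·y^0 ↦ -2·X^1·Y^0·Z^2.
  monomial 3·x^0·y^3 ↦ 3·X^0·Y^3·Z^0.
  monomial 3·x^0·y^1 ↦ 3·X^0·Y^1·Z^2.
  monomial 2·x^0·y^0 ↦ 2·X^0·Y^0·Z^3.
Collecting: F(X, Y, Z) = 3*X**3 - X**2*Y - X**2*Z - X*Y**2 + 2*X*Y*Z - 2*X*Z**2 + 3*Y**3 + 3*Y*Z**2 + 2*Z**3.


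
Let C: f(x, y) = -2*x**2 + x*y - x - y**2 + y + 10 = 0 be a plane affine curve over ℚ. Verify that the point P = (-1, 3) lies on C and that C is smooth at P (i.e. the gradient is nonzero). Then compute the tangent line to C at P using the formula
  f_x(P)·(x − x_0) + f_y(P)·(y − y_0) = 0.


Tangent line at P: 6*x - 6*y + 24 = 0.

Step 1: f(-1, 3) = 0, so P lies on C.
Step 2: partial derivatives
  f_x(x, y) = -4*x + y - 1, f_y(x, y) = x - 2*y + 1.
  f_x(P) = 6, f_y(P) = -6 (gradient nonzero, so P is smooth).
Step 3: tangent line at P: 6·(x − -1) + -6·(y − 3) = 0.
Expanding: 6*x - 6*y + 24 = 0.


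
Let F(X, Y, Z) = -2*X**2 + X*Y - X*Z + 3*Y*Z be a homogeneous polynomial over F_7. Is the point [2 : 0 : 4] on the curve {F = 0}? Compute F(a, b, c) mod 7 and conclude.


F(2,0,4) ≡ 5 (mod 7); P is NOT on the curve.

Evaluate F(2, 0, 4) term-by-term (mod 7).
  -2*X**2 ↦ -2·4·1·1 = -8
  X*Y ↦ 1·2·0·1 = 0
  -X*Z ↦ -1·2·1·4 = -8
  3*Y*Z ↦ 3·1·0·4 = 0
Sum: F(2, 0, 4) = (-8) + (0) + (-8) + (0) = -16.
Reducing mod 7: -16 ≡ 5 (mod 7).
Since F(a, b, c) ≡ 5 ≠ 0 (mod 7), P does NOT lie on the curve.


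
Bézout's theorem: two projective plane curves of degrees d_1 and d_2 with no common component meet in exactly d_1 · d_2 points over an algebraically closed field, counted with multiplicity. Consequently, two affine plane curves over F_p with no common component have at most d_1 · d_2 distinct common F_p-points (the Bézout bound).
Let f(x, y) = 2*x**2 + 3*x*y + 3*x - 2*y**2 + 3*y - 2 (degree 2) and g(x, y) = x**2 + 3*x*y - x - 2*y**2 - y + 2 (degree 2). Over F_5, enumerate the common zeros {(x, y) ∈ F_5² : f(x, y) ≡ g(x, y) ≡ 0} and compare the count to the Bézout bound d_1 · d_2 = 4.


Common zeros: ∅; count = 0; Bézout bound = 4.

deg(f) = 2, deg(g) = 2, so Bézout bound = 4.
Scan x ∈ F_5. For each x, list the y ∈ F_5 with f(x, y) ≡ 0 and those with g(x, y) ≡ 0 (mod 5); the common zeros in that column are the intersection.
  x = 0: f ≡ 0 at y ∈ ∅; g ≡ 0 at y ∈ ∅; common: ∅.
  x = 1: f ≡ 0 at y ∈ {4}; g ≡ 0 at y ∈ {3}; common: ∅.
  x = 2: f ≡ 0 at y ∈ ∅; g ≡ 0 at y ∈ ∅; common: ∅.
  x = 3: f ≡ 0 at y ∈ {0, 1}; g ≡ 0 at y ∈ ∅; common: ∅.
  x = 4: f ≡ 0 at y ∈ {1, 4}; g ≡ 0 at y ∈ ∅; common: ∅.
Collecting: common zeros = ∅, so the count is 0.
Comparison with the Bézout bound: 0 ≤ 4 = deg(f)·deg(g), as expected for curves with no common component (the affine F_5-count falls short of the bound because intersections may lie at infinity, over extension fields, or carry multiplicity).
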